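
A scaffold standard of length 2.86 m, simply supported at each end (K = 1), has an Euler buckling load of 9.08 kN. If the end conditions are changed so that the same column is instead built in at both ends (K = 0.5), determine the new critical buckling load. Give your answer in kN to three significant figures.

P_cr ∝ 1/K², so P_cr,new = P_cr,old × (K_old/K_new)² = 9.08 × (1/0.5)²
= 9.08 × 4.000 = 36.3 kN

P_cr ≈ 36.3 kN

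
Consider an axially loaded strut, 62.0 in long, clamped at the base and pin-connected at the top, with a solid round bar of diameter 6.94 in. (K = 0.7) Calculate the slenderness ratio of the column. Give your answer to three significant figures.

For a solid circle r = d/4 = 6.94/4 = 1.735 in
L_e = K·L = 0.7 × 62.0 = 43.40 in
λ = L_e / r_min = 43.400 / 1.735 = 25.0

λ ≈ 25.0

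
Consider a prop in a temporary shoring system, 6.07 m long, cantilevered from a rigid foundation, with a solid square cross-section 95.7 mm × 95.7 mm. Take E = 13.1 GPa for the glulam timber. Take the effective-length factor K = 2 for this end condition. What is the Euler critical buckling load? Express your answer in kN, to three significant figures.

P_cr ≈ 6.13 kN

I = a⁴/12 = 95.7⁴/12 = 6.990×10^6 mm⁴
I = 6.990×10^6 mm⁴ = 6.990×10^-6 m⁴
Effective length L_e = K·L = 2 × 6.07 = 12.14 m
P_cr = π²EI / L_e² = π² × 13.1×10⁹ × 6.990×10^-6 / 12.14² = 6.132×10^3 N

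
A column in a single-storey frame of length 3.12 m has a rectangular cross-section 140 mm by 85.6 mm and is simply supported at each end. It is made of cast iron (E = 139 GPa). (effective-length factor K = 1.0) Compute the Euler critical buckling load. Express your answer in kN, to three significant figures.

Buckling occurs about the weak axis: I_min = h·b³/12 with b = 85.6 mm (the shorter side).
I_min = 140×85.6³/12 = 7.318×10^6 mm⁴
I = 7.318×10^6 mm⁴ = 7.318×10^-6 m⁴
Effective length L_e = K·L = 1 × 3.12 = 3.120 m
P_cr = π²EI / L_e² = π² × 139×10⁹ × 7.318×10^-6 / 3.120² = 1.031×10^6 N

P_cr ≈ 1030 kN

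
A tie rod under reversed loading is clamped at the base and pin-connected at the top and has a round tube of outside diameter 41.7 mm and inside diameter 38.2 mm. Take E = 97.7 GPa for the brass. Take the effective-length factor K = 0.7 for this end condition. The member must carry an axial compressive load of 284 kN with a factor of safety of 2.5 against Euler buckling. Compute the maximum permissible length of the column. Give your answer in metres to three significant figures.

L_max ≈ 0.349 m

d_o = 41.7 mm, d_i = 38.2 mm
I = π(d_o⁴ − d_i⁴)/64 = π(41.7⁴ − 38.20⁴)/64 = 4.390×10^4 mm⁴
I = 4.390×10^-8 m⁴
Required critical load P_cr = n·P = 2.5 × 284 = 710.0 kN = 7.100×10^5 N
From P_cr = π²EI/(K·L)²:  L = (1/K)·√(π²EI/P_cr) = (1/0.7)·√(π²×9.77×10^10×4.390×10^-8/7.100×10^5)
L = 0.349 m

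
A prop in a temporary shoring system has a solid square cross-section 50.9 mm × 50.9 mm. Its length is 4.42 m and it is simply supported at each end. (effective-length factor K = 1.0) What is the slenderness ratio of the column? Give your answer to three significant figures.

λ ≈ 301

For a square r = a/√12 = 50.9/√12 = 14.69 mm
L_e = K·L = 1 × 4.42 m = 4.420 m = 4420.0 mm
λ = L_e / r_min = 4420.0 / 14.69 = 301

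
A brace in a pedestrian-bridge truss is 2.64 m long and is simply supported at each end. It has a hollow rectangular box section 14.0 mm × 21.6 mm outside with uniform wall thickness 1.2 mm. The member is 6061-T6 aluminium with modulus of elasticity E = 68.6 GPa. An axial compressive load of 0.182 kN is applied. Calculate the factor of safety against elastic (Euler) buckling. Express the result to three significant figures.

n ≈ 1.30

Inner dimensions: h_i = 21.6 − 2×1.2 = 19.20 mm, b_i = 14.0 − 2×1.2 = 11.60 mm
Weak-axis I_min = (h_o·b_o³ − h_i·b_i³)/12 with b_o = 14.0, b_i = 11.60 mm (shorter outer/inner sides).
I_min = (21.6×14.0³ − 19.20×11.60³)/12 = 2.442×10^3 mm⁴
I = 2.442×10^3 mm⁴ = 2.442×10^-9 m⁴
Effective length L_e = K·L = 1 × 2.64 = 2.640 m
P_cr = π²EI / L_e² = π² × 68.6×10⁹ × 2.442×10^-9 / 2.640² = 237.2 N
Factor of safety n = P_cr / P = 0.23720 / 0.182 = 1.30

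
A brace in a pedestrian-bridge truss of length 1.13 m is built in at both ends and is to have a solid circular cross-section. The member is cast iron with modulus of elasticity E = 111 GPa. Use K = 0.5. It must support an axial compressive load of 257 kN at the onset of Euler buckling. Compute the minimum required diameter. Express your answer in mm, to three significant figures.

d ≈ 35.1 mm

L_e = K·L = 0.5 × 1.13 = 0.5650 m
Required I = P_cr·L_e²/(π²E) = 2.570×10^5 × 0.5650² / (π² × 1.11×10^11) = 7.489×10^-8 m⁴
I_req = 7.489×10^4 mm⁴
Solid circle: I = πd⁴/64  ⇒  d = (64I/π)^(1/4) = (64×7.489×10^4/π)^(1/4) = 35.1 mm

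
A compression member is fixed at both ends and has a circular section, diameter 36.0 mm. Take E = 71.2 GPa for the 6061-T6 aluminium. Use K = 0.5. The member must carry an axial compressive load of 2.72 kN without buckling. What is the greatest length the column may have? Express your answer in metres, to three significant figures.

I = πd⁴/64 = π×36.0⁴/64 = 8.245×10^4 mm⁴
I = 8.245×10^-8 m⁴
At the buckling limit P_cr = P = 2.720×10^3 N
From P_cr = π²EI/(K·L)²:  L = (1/K)·√(π²EI/P_cr) = (1/0.5)·√(π²×7.12×10^10×8.245×10^-8/2.720×10^3)
L = 9.23 m

L_max ≈ 9.23 m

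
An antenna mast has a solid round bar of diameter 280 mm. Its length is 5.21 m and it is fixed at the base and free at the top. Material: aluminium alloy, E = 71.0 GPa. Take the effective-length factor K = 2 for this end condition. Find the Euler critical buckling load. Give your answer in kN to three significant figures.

I = πd⁴/64 = π×280⁴/64 = 3.017×10^8 mm⁴
I = 3.017×10^8 mm⁴ = 3.017×10^-4 m⁴
Effective length L_e = K·L = 2 × 5.21 = 10.42 m
P_cr = π²EI / L_e² = π² × 71.0×10⁹ × 3.017×10^-4 / 10.42² = 1.947×10^6 N

P_cr ≈ 1950 kN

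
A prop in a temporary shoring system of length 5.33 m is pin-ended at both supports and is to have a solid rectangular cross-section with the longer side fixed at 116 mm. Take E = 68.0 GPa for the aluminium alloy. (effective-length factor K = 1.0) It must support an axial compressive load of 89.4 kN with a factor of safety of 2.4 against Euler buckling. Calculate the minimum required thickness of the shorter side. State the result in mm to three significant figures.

Required P_cr = n·P = 2.4 × 89.4 = 214.6 kN
L_e = K·L = 1 × 5.33 = 5.330 m
Required I = P_cr·L_e²/(π²E) = 2.146×10^5 × 5.330² / (π² × 6.80×10^10) = 9.082×10^-6 m⁴
I_req = 9.082×10^6 mm⁴
Rectangle, weak axis: I_min = h·b³/12 with h = 116 mm fixed  ⇒  b = (12I/h)^(1/3) = 97.9 mm

b ≈ 97.9 mm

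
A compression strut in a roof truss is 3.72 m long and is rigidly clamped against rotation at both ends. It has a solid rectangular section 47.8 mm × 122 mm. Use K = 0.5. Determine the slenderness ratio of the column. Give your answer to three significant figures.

For a rectangle r_min = b/√12 = 47.8/√12 = 13.80 mm
L_e = K·L = 0.5 × 3.72 m = 1.860 m = 1860.0 mm
λ = L_e / r_min = 1860.0 / 13.80 = 135

λ ≈ 135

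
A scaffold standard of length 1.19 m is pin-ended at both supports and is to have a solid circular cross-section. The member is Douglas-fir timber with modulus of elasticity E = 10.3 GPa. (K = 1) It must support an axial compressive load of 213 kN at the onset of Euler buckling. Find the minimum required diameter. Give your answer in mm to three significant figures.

d ≈ 88.2 mm

L_e = K·L = 1 × 1.19 = 1.190 m
Required I = P_cr·L_e²/(π²E) = 2.130×10^5 × 1.190² / (π² × 1.03×10^10) = 2.967×10^-6 m⁴
I_req = 2.967×10^6 mm⁴
Solid circle: I = πd⁴/64  ⇒  d = (64I/π)^(1/4) = (64×2.967×10^6/π)^(1/4) = 88.2 mm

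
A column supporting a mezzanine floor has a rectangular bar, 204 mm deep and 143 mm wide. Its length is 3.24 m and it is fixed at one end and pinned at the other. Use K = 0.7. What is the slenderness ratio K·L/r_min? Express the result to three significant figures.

For a rectangle r_min = b/√12 = 143/√12 = 41.28 mm
L_e = K·L = 0.7 × 3.24 m = 2.268 m = 2268.0 mm
λ = L_e / r_min = 2268.0 / 41.28 = 54.9

λ ≈ 54.9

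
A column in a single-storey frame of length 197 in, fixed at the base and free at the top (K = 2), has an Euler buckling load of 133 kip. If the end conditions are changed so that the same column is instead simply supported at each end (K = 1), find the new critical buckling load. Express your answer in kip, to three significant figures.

P_cr ∝ 1/K², so P_cr,new = P_cr,old × (K_old/K_new)² = 133 × (2/1)²
= 133 × 4.000 = 532 kip

P_cr ≈ 532 kip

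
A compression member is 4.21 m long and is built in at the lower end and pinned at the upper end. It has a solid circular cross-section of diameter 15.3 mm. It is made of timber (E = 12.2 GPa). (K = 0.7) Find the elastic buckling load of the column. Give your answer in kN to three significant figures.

I = πd⁴/64 = π×15.3⁴/64 = 2.690×10^3 mm⁴
I = 2.690×10^3 mm⁴ = 2.690×10^-9 m⁴
Effective length L_e = K·L = 0.7 × 4.21 = 2.947 m
P_cr = π²EI / L_e² = π² × 12.2×10⁹ × 2.690×10^-9 / 2.947² = 37.29 N

P_cr ≈ 0.0373 kN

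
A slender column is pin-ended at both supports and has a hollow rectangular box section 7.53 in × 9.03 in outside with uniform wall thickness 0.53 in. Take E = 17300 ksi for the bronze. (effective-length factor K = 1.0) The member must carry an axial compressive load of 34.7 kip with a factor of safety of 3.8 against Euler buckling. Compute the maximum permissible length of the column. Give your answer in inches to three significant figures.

Inner dimensions: h_i = 9.03 − 2×0.53 = 7.970 in, b_i = 7.53 − 2×0.53 = 6.470 in
Weak-axis I_min = (h_o·b_o³ − h_i·b_i³)/12 with b_o = 7.53, b_i = 6.470 in (shorter outer/inner sides).
I_min = (9.03×7.53³ − 7.970×6.470³)/12 = 141.4 in⁴
Required critical load P_cr = n·P = 3.8 × 34.7 = 131.9 kip = 1.319×10^5 lb
From P_cr = π²EI/(K·L)²:  L = (1/K)·√(π²EI/P_cr) = (1/1)·√(π²×1.73×10^7×141.4/1.319×10^5)
L = 428 in

L_max ≈ 428 in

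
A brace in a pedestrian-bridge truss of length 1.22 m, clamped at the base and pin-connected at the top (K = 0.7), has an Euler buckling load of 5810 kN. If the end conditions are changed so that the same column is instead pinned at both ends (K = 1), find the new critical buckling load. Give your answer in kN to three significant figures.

P_cr ∝ 1/K², so P_cr,new = P_cr,old × (K_old/K_new)² = 5810 × (0.7/1)²
= 5810 × 0.4900 = 2850 kN

P_cr ≈ 2850 kN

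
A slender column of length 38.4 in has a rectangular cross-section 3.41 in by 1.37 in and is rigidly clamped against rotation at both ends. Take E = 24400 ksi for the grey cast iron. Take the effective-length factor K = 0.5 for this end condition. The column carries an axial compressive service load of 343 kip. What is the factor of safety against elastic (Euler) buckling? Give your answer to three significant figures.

Buckling occurs about the weak axis: I_min = h·b³/12 with b = 1.37 in (the shorter side).
I_min = 3.41×1.37³/12 = 0.7307 in⁴
Effective length L_e = K·L = 0.5 × 38.4 = 19.20 in
P_cr = π²EI / L_e² = π² × 24400×10³ × 0.7307 / 19.20² = 4.773×10^5 lb
Factor of safety n = P_cr / P = 477.33 / 343 = 1.39

n ≈ 1.39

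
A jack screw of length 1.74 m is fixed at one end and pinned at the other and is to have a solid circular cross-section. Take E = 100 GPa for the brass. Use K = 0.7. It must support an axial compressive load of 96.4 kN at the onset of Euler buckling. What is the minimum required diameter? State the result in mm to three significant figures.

d ≈ 41.5 mm

L_e = K·L = 0.7 × 1.74 = 1.218 m
Required I = P_cr·L_e²/(π²E) = 9.640×10^4 × 1.218² / (π² × 1.00×10^11) = 1.449×10^-7 m⁴
I_req = 1.449×10^5 mm⁴
Solid circle: I = πd⁴/64  ⇒  d = (64I/π)^(1/4) = (64×1.449×10^5/π)^(1/4) = 41.5 mm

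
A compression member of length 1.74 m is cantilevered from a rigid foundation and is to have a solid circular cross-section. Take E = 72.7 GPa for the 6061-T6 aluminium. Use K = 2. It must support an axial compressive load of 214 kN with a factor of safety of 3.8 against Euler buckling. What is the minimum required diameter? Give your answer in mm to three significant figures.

Required P_cr = n·P = 3.8 × 214 = 813.2 kN
L_e = K·L = 2 × 1.74 = 3.480 m
Required I = P_cr·L_e²/(π²E) = 8.132×10^5 × 3.480² / (π² × 7.27×10^10) = 1.373×10^-5 m⁴
I_req = 1.373×10^7 mm⁴
Solid circle: I = πd⁴/64  ⇒  d = (64I/π)^(1/4) = (64×1.373×10^7/π)^(1/4) = 129 mm

d ≈ 129 mm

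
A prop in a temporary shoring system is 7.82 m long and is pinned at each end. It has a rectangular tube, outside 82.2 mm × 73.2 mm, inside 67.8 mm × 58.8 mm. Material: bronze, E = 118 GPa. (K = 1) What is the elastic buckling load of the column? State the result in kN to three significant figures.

Weak-axis I_min = (h_o·b_o³ − h_i·b_i³)/12 with b_o = 73.2, b_i = 58.80 mm (shorter outer/inner sides).
I_min = (82.2×73.2³ − 67.80×58.80³)/12 = 1.538×10^6 mm⁴
I = 1.538×10^6 mm⁴ = 1.538×10^-6 m⁴
Effective length L_e = K·L = 1 × 7.82 = 7.820 m
P_cr = π²EI / L_e² = π² × 118×10⁹ × 1.538×10^-6 / 7.820² = 2.929×10^4 N

P_cr ≈ 29.3 kN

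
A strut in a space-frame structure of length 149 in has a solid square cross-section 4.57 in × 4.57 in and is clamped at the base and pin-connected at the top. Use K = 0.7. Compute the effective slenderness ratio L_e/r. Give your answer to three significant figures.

I = a⁴/12 = 4.57⁴/12 = 36.35 in⁴
A = 20.88 in²;  r_min = √(I/A) = √(36.35/20.88) = 1.319 in
L_e = K·L = 0.7 × 149 = 104.3 in
λ = L_e / r_min = 104.30 / 1.319 = 79.1

λ ≈ 79.1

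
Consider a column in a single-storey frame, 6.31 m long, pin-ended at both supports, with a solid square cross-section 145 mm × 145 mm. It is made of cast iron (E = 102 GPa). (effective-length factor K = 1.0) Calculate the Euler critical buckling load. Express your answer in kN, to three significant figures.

I = a⁴/12 = 145⁴/12 = 3.684×10^7 mm⁴
I = 3.684×10^7 mm⁴ = 3.684×10^-5 m⁴
Effective length L_e = K·L = 1 × 6.31 = 6.310 m
P_cr = π²EI / L_e² = π² × 102×10⁹ × 3.684×10^-5 / 6.310² = 9.314×10^5 N

P_cr ≈ 931 kN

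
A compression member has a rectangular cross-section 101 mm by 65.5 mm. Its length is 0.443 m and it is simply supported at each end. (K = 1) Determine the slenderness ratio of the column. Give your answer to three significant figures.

λ ≈ 23.4

For a rectangle r_min = b/√12 = 65.5/√12 = 18.91 mm
L_e = K·L = 1 × 0.443 m = 0.4430 m = 443.00 mm
λ = L_e / r_min = 443.00 / 18.91 = 23.4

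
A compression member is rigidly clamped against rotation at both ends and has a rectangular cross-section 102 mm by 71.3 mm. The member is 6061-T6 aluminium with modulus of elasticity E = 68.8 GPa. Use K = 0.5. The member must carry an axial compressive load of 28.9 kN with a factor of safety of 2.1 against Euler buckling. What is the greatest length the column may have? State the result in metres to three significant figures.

L_max ≈ 11.7 m

Buckling occurs about the weak axis: I_min = h·b³/12 with b = 71.3 mm (the shorter side).
I_min = 102×71.3³/12 = 3.081×10^6 mm⁴
I = 3.081×10^-6 m⁴
Required critical load P_cr = n·P = 2.1 × 28.9 = 60.69 kN = 6.069×10^4 N
From P_cr = π²EI/(K·L)²:  L = (1/K)·√(π²EI/P_cr) = (1/0.5)·√(π²×6.88×10^10×3.081×10^-6/6.069×10^4)
L = 11.7 m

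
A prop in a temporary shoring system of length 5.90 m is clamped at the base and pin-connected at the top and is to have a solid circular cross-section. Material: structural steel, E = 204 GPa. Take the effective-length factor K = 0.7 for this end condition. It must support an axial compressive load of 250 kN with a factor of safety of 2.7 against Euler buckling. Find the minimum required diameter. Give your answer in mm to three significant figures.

Required P_cr = n·P = 2.7 × 250 = 675.0 kN
L_e = K·L = 0.7 × 5.90 = 4.130 m
Required I = P_cr·L_e²/(π²E) = 6.750×10^5 × 4.130² / (π² × 2.04×10^11) = 5.718×10^-6 m⁴
I_req = 5.718×10^6 mm⁴
Solid circle: I = πd⁴/64  ⇒  d = (64I/π)^(1/4) = (64×5.718×10^6/π)^(1/4) = 104 mm

d ≈ 104 mm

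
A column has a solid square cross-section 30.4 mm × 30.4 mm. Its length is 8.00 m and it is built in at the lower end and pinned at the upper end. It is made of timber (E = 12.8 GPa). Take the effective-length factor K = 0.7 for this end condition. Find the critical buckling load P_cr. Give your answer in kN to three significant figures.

I = a⁴/12 = 30.4⁴/12 = 7.117×10^4 mm⁴
I = 7.117×10^4 mm⁴ = 7.117×10^-8 m⁴
Effective length L_e = K·L = 0.7 × 8.00 = 5.600 m
P_cr = π²EI / L_e² = π² × 12.8×10⁹ × 7.117×10^-8 / 5.600² = 286.7 N

P_cr ≈ 0.287 kN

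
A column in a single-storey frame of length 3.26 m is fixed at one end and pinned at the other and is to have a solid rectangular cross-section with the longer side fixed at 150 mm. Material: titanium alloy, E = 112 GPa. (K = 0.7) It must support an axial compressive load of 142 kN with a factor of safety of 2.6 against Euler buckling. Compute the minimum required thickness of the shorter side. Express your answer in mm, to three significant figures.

b ≈ 51.8 mm

Required P_cr = n·P = 2.6 × 142 = 369.2 kN
L_e = K·L = 0.7 × 3.26 = 2.282 m
Required I = P_cr·L_e²/(π²E) = 3.692×10^5 × 2.282² / (π² × 1.12×10^11) = 1.739×10^-6 m⁴
I_req = 1.739×10^6 mm⁴
Rectangle, weak axis: I_min = h·b³/12 with h = 150 mm fixed  ⇒  b = (12I/h)^(1/3) = 51.8 mm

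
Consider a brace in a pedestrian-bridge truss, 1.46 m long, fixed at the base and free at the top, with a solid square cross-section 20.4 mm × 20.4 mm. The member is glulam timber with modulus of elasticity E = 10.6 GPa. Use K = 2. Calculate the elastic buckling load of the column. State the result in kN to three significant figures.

I = a⁴/12 = 20.4⁴/12 = 1.443×10^4 mm⁴
I = 1.443×10^4 mm⁴ = 1.443×10^-8 m⁴
Effective length L_e = K·L = 2 × 1.46 = 2.920 m
P_cr = π²EI / L_e² = π² × 10.6×10⁹ × 1.443×10^-8 / 2.920² = 177.1 N

P_cr ≈ 0.177 kN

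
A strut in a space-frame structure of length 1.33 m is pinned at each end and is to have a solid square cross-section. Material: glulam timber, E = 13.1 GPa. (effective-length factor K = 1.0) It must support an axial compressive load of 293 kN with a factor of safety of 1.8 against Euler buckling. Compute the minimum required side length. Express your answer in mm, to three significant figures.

Required P_cr = n·P = 1.8 × 293 = 527.4 kN
L_e = K·L = 1 × 1.33 = 1.330 m
Required I = P_cr·L_e²/(π²E) = 5.274×10^5 × 1.330² / (π² × 1.31×10^10) = 7.216×10^-6 m⁴
I_req = 7.216×10^6 mm⁴
Solid square: I = a⁴/12  ⇒  a = (12I)^(1/4) = (12×7.216×10^6)^(1/4) = 96.5 mm

a ≈ 96.5 mm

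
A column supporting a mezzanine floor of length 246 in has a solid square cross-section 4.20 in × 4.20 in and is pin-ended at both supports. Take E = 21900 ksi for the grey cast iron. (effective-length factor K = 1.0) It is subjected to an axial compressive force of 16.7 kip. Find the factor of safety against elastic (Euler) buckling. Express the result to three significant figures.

I = a⁴/12 = 4.20⁴/12 = 25.93 in⁴
Effective length L_e = K·L = 1 × 246 = 246.0 in
P_cr = π²EI / L_e² = π² × 21900×10³ × 25.93 / 246.0² = 9.262×10^4 lb
Factor of safety n = P_cr / P = 92.617 / 16.7 = 5.55

n ≈ 5.55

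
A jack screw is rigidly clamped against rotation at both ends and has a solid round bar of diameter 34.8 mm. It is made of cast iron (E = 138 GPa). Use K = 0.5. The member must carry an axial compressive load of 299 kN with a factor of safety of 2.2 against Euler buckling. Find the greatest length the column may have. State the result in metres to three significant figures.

L_max ≈ 0.772 m

I = πd⁴/64 = π×34.8⁴/64 = 7.199×10^4 mm⁴
I = 7.199×10^-8 m⁴
Required critical load P_cr = n·P = 2.2 × 299 = 657.8 kN = 6.578×10^5 N
From P_cr = π²EI/(K·L)²:  L = (1/K)·√(π²EI/P_cr) = (1/0.5)·√(π²×1.38×10^11×7.199×10^-8/6.578×10^5)
L = 0.772 m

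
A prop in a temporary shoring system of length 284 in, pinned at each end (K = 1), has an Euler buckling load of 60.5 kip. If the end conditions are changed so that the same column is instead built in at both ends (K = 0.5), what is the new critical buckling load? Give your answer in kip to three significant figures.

P_cr ≈ 242 kip

P_cr ∝ 1/K², so P_cr,new = P_cr,old × (K_old/K_new)² = 60.5 × (1/0.5)²
= 60.5 × 4.000 = 242 kip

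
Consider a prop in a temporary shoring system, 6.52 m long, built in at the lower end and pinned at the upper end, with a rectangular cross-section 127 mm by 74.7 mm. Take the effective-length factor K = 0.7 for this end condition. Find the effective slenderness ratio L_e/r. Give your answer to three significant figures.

For a rectangle r_min = b/√12 = 74.7/√12 = 21.56 mm
L_e = K·L = 0.7 × 6.52 m = 4.564 m = 4564.0 mm
λ = L_e / r_min = 4564.0 / 21.56 = 212

λ ≈ 212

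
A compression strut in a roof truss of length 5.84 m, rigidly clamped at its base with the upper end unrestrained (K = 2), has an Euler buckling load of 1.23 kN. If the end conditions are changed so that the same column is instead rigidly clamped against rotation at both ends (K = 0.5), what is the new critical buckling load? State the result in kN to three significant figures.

P_cr ∝ 1/K², so P_cr,new = P_cr,old × (K_old/K_new)² = 1.23 × (2/0.5)²
= 1.23 × 16.00 = 19.7 kN

P_cr ≈ 19.7 kN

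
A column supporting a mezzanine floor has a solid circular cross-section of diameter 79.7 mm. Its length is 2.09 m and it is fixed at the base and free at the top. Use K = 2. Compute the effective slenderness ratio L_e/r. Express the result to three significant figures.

λ ≈ 210

I = πd⁴/64 = π×79.7⁴/64 = 1.981×10^6 mm⁴
A = 4.989×10^3 mm²;  r_min = √(I/A) = √(1.981×10^6/4.989×10^3) = 19.92 mm
L_e = K·L = 2 × 2.09 m = 4.180 m = 4180.0 mm
λ = L_e / r_min = 4180.0 / 19.92 = 210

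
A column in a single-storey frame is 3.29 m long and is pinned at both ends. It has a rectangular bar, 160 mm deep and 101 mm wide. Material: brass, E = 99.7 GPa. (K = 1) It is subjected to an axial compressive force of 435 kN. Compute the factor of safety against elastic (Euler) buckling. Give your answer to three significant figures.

Buckling occurs about the weak axis: I_min = h·b³/12 with b = 101 mm (the shorter side).
I_min = 160×101³/12 = 1.374×10^7 mm⁴
I = 1.374×10^7 mm⁴ = 1.374×10^-5 m⁴
Effective length L_e = K·L = 1 × 3.29 = 3.290 m
P_cr = π²EI / L_e² = π² × 99.7×10⁹ × 1.374×10^-5 / 3.290² = 1.249×10^6 N
Factor of safety n = P_cr / P = 1248.8 / 435 = 2.87

n ≈ 2.87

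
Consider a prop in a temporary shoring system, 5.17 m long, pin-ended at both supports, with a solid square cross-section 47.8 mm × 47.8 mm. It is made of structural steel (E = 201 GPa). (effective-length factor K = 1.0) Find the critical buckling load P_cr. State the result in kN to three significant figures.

I = a⁴/12 = 47.8⁴/12 = 4.350×10^5 mm⁴
I = 4.350×10^5 mm⁴ = 4.350×10^-7 m⁴
Effective length L_e = K·L = 1 × 5.17 = 5.170 m
P_cr = π²EI / L_e² = π² × 201×10⁹ × 4.350×10^-7 / 5.170² = 3.229×10^4 N

P_cr ≈ 32.3 kN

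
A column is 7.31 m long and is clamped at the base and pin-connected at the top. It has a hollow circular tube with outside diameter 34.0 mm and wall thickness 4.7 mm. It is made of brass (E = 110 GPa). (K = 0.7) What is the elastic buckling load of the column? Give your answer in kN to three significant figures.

P_cr ≈ 1.97 kN

Inner diameter d_i = 34.0 − 2×4.7 = 24.60 mm
I = π(d_o⁴ − d_i⁴)/64 = π(34.0⁴ − 24.60⁴)/64 = 4.762×10^4 mm⁴
I = 4.762×10^4 mm⁴ = 4.762×10^-8 m⁴
Effective length L_e = K·L = 0.7 × 7.31 = 5.117 m
P_cr = π²EI / L_e² = π² × 110×10⁹ × 4.762×10^-8 / 5.117² = 1.974×10^3 N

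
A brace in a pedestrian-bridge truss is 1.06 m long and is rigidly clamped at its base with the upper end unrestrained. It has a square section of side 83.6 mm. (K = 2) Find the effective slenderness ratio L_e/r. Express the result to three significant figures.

For a square r = a/√12 = 83.6/√12 = 24.13 mm
L_e = K·L = 2 × 1.06 m = 2.120 m = 2120.0 mm
λ = L_e / r_min = 2120.0 / 24.13 = 87.8

λ ≈ 87.8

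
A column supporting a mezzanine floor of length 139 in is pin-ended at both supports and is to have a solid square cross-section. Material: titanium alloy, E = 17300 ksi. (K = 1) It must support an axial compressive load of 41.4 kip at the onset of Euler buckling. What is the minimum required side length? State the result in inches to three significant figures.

a ≈ 2.74 in

L_e = K·L = 1 × 139 = 139.0 in
Required I = P_cr·L_e²/(π²E) = 4.140×10^4 × 139.0² / (π² × 1.73×10^7) = 4.685 in⁴
Solid square: I = a⁴/12  ⇒  a = (12I)^(1/4) = (12×4.685)^(1/4) = 2.74 in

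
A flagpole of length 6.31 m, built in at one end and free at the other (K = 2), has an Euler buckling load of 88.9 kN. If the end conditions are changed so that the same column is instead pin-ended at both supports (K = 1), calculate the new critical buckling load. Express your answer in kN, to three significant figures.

P_cr ∝ 1/K², so P_cr,new = P_cr,old × (K_old/K_new)² = 88.9 × (2/1)²
= 88.9 × 4.000 = 356 kN

P_cr ≈ 356 kN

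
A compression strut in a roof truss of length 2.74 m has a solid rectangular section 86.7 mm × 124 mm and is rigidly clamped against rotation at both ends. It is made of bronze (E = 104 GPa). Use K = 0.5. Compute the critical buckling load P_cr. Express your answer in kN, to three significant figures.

Buckling occurs about the weak axis: I_min = h·b³/12 with b = 86.7 mm (the shorter side).
I_min = 124×86.7³/12 = 6.734×10^6 mm⁴
I = 6.734×10^6 mm⁴ = 6.734×10^-6 m⁴
Effective length L_e = K·L = 0.5 × 2.74 = 1.370 m
P_cr = π²EI / L_e² = π² × 104×10⁹ × 6.734×10^-6 / 1.370² = 3.683×10^6 N

P_cr ≈ 3680 kN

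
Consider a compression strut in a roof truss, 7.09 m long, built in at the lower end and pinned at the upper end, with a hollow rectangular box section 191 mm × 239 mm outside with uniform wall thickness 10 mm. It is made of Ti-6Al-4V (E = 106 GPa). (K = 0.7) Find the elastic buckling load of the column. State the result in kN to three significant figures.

Inner dimensions: h_i = 239 − 2×10 = 219.0 mm, b_i = 191 − 2×10 = 171.0 mm
Weak-axis I_min = (h_o·b_o³ − h_i·b_i³)/12 with b_o = 191, b_i = 171.0 mm (shorter outer/inner sides).
I_min = (239×191³ − 219.0×171.0³)/12 = 4.752×10^7 mm⁴
I = 4.752×10^7 mm⁴ = 4.752×10^-5 m⁴
Effective length L_e = K·L = 0.7 × 7.09 = 4.963 m
P_cr = π²EI / L_e² = π² × 106×10⁹ × 4.752×10^-5 / 4.963² = 2.018×10^6 N

P_cr ≈ 2020 kN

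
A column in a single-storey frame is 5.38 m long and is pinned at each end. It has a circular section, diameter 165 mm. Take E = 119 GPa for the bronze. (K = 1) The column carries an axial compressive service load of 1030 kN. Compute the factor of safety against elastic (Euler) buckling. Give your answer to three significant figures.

I = πd⁴/64 = π×165⁴/64 = 3.638×10^7 mm⁴
I = 3.638×10^7 mm⁴ = 3.638×10^-5 m⁴
Effective length L_e = K·L = 1 × 5.38 = 5.380 m
P_cr = π²EI / L_e² = π² × 119×10⁹ × 3.638×10^-5 / 5.380² = 1.476×10^6 N
Factor of safety n = P_cr / P = 1476.3 / 1030 = 1.43

n ≈ 1.43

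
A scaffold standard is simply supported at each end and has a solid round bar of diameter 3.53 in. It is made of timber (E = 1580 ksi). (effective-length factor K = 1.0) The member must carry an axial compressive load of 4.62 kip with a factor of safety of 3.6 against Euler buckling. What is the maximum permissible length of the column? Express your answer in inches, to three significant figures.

L_max ≈ 84.5 in

I = πd⁴/64 = π×3.53⁴/64 = 7.622 in⁴
Required critical load P_cr = n·P = 3.6 × 4.62 = 16.63 kip = 1.663×10^4 lb
From P_cr = π²EI/(K·L)²:  L = (1/K)·√(π²EI/P_cr) = (1/1)·√(π²×1.58×10^6×7.622/1.663×10^4)
L = 84.5 in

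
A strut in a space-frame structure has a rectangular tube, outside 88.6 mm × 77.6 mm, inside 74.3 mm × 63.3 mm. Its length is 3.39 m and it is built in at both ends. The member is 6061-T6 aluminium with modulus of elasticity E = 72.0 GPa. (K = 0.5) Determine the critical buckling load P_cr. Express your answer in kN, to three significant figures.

Weak-axis I_min = (h_o·b_o³ − h_i·b_i³)/12 with b_o = 77.6, b_i = 63.30 mm (shorter outer/inner sides).
I_min = (88.6×77.6³ − 74.30×63.30³)/12 = 1.880×10^6 mm⁴
I = 1.880×10^6 mm⁴ = 1.880×10^-6 m⁴
Effective length L_e = K·L = 0.5 × 3.39 = 1.695 m
P_cr = π²EI / L_e² = π² × 72.0×10⁹ × 1.880×10^-6 / 1.695² = 4.649×10^5 N

P_cr ≈ 465 kN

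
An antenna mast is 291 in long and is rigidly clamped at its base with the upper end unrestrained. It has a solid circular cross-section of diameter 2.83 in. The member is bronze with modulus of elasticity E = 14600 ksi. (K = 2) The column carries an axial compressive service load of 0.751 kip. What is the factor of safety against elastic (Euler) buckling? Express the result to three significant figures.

n ≈ 1.78

I = πd⁴/64 = π×2.83⁴/64 = 3.149 in⁴
Effective length L_e = K·L = 2 × 291 = 582.0 in
P_cr = π²EI / L_e² = π² × 14600×10³ × 3.149 / 582.0² = 1.339×10^3 lb
Factor of safety n = P_cr / P = 1.3394 / 0.751 = 1.78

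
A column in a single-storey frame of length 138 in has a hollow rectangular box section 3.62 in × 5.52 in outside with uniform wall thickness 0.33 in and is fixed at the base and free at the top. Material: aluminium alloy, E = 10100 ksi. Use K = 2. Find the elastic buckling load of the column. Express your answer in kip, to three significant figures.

Inner dimensions: h_i = 5.52 − 2×0.33 = 4.860 in, b_i = 3.62 − 2×0.33 = 2.960 in
Weak-axis I_min = (h_o·b_o³ − h_i·b_i³)/12 with b_o = 3.62, b_i = 2.960 in (shorter outer/inner sides).
I_min = (5.52×3.62³ − 4.860×2.960³)/12 = 11.32 in⁴
Effective length L_e = K·L = 2 × 138 = 276.0 in
P_cr = π²EI / L_e² = π² × 10100×10³ × 11.32 / 276.0² = 1.481×10^4 lb

P_cr ≈ 14.8 kip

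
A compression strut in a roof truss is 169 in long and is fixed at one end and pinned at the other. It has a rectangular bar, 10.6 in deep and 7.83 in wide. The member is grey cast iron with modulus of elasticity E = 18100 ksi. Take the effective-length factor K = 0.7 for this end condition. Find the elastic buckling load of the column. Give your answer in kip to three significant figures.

Buckling occurs about the weak axis: I_min = h·b³/12 with b = 7.83 in (the shorter side).
I_min = 10.6×7.83³/12 = 424.0 in⁴
Effective length L_e = K·L = 0.7 × 169 = 118.3 in
P_cr = π²EI / L_e² = π² × 18100×10³ × 424.0 / 118.3² = 5.413×10^6 lb

P_cr ≈ 5410 kip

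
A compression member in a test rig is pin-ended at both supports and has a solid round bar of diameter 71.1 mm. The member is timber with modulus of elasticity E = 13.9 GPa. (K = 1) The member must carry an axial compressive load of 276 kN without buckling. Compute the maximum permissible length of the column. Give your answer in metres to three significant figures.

I = πd⁴/64 = π×71.1⁴/64 = 1.254×10^6 mm⁴
I = 1.254×10^-6 m⁴
At the buckling limit P_cr = P = 2.760×10^5 N
From P_cr = π²EI/(K·L)²:  L = (1/K)·√(π²EI/P_cr) = (1/1)·√(π²×1.39×10^10×1.254×10^-6/2.760×10^5)
L = 0.790 m

L_max ≈ 0.790 m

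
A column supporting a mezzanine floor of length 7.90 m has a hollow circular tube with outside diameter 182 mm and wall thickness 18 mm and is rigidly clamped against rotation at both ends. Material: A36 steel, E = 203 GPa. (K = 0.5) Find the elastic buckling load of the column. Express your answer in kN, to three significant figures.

Inner diameter d_i = 182 − 2×18 = 146.0 mm
I = π(d_o⁴ − d_i⁴)/64 = π(182⁴ − 146.0⁴)/64 = 3.155×10^7 mm⁴
I = 3.155×10^7 mm⁴ = 3.155×10^-5 m⁴
Effective length L_e = K·L = 0.5 × 7.90 = 3.950 m
P_cr = π²EI / L_e² = π² × 203×10⁹ × 3.155×10^-5 / 3.950² = 4.052×10^6 N

P_cr ≈ 4050 kN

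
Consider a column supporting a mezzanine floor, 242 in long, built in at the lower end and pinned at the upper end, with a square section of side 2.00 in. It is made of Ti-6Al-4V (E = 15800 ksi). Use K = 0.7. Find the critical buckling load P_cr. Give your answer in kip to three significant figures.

P_cr ≈ 7.25 kip

I = a⁴/12 = 2.00⁴/12 = 1.333 in⁴
Effective length L_e = K·L = 0.7 × 242 = 169.4 in
P_cr = π²EI / L_e² = π² × 15800×10³ × 1.333 / 169.4² = 7.246×10^3 lb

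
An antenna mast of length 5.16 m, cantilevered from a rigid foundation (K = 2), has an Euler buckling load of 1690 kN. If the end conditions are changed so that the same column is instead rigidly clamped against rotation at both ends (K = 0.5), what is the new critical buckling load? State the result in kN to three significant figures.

P_cr ≈ 27000 kN

P_cr ∝ 1/K², so P_cr,new = P_cr,old × (K_old/K_new)² = 1690 × (2/0.5)²
= 1690 × 16.00 = 27000 kN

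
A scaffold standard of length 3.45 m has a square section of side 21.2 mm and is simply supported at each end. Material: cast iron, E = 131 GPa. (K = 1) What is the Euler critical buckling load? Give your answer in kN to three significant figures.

P_cr ≈ 1.83 kN

I = a⁴/12 = 21.2⁴/12 = 1.683×10^4 mm⁴
I = 1.683×10^4 mm⁴ = 1.683×10^-8 m⁴
Effective length L_e = K·L = 1 × 3.45 = 3.450 m
P_cr = π²EI / L_e² = π² × 131×10⁹ × 1.683×10^-8 / 3.450² = 1.829×10^3 N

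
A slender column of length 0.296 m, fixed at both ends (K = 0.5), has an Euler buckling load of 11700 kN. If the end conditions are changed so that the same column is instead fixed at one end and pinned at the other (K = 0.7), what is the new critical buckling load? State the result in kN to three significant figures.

P_cr ∝ 1/K², so P_cr,new = P_cr,old × (K_old/K_new)² = 11700 × (0.5/0.7)²
= 11700 × 0.5102 = 5970 kN

P_cr ≈ 5970 kN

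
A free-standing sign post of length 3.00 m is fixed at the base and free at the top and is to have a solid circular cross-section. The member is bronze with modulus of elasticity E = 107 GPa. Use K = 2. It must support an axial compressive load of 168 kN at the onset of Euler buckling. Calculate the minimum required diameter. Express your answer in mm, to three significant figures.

L_e = K·L = 2 × 3.00 = 6.000 m
Required I = P_cr·L_e²/(π²E) = 1.680×10^5 × 6.000² / (π² × 1.07×10^11) = 5.727×10^-6 m⁴
I_req = 5.727×10^6 mm⁴
Solid circle: I = πd⁴/64  ⇒  d = (64I/π)^(1/4) = (64×5.727×10^6/π)^(1/4) = 104 mm

d ≈ 104 mm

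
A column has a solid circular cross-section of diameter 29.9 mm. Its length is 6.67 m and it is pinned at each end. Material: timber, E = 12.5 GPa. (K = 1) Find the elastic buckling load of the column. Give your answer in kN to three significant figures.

I = πd⁴/64 = π×29.9⁴/64 = 3.923×10^4 mm⁴
I = 3.923×10^4 mm⁴ = 3.923×10^-8 m⁴
Effective length L_e = K·L = 1 × 6.67 = 6.670 m
P_cr = π²EI / L_e² = π² × 12.5×10⁹ × 3.923×10^-8 / 6.670² = 108.8 N

P_cr ≈ 0.109 kN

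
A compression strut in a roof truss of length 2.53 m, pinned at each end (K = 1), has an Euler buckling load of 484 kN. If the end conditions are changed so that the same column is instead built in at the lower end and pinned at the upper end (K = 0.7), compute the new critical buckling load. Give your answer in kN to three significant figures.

P_cr ∝ 1/K², so P_cr,new = P_cr,old × (K_old/K_new)² = 484 × (1/0.7)²
= 484 × 2.041 = 988 kN

P_cr ≈ 988 kN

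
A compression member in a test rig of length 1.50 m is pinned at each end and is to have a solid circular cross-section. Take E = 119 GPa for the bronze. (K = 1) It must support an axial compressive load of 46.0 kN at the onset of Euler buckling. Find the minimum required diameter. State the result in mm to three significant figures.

d ≈ 36.6 mm

L_e = K·L = 1 × 1.50 = 1.500 m
Required I = P_cr·L_e²/(π²E) = 4.600×10^4 × 1.500² / (π² × 1.19×10^11) = 8.812×10^-8 m⁴
I_req = 8.812×10^4 mm⁴
Solid circle: I = πd⁴/64  ⇒  d = (64I/π)^(1/4) = (64×8.812×10^4/π)^(1/4) = 36.6 mm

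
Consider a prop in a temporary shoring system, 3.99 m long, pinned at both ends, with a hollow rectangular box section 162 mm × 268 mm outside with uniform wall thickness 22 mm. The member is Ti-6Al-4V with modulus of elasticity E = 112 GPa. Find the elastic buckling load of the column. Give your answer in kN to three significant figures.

Inner dimensions: h_i = 268 − 2×22 = 224.0 mm, b_i = 162 − 2×22 = 118.0 mm
Weak-axis I_min = (h_o·b_o³ − h_i·b_i³)/12 with b_o = 162, b_i = 118.0 mm (shorter outer/inner sides).
I_min = (268×162³ − 224.0×118.0³)/12 = 6.428×10^7 mm⁴
I = 6.428×10^7 mm⁴ = 6.428×10^-5 m⁴
Effective length L_e = K·L = 1 × 3.99 = 3.990 m
P_cr = π²EI / L_e² = π² × 112×10⁹ × 6.428×10^-5 / 3.990² = 4.463×10^6 N

P_cr ≈ 4460 kN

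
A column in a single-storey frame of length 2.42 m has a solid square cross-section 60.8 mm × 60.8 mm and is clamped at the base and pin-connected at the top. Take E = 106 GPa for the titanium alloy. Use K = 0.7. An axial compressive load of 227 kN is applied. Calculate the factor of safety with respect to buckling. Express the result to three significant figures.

n ≈ 1.83

I = a⁴/12 = 60.8⁴/12 = 1.139×10^6 mm⁴
I = 1.139×10^6 mm⁴ = 1.139×10^-6 m⁴
Effective length L_e = K·L = 0.7 × 2.42 = 1.694 m
P_cr = π²EI / L_e² = π² × 106×10⁹ × 1.139×10^-6 / 1.694² = 4.152×10^5 N
Factor of safety n = P_cr / P = 415.16 / 227 = 1.83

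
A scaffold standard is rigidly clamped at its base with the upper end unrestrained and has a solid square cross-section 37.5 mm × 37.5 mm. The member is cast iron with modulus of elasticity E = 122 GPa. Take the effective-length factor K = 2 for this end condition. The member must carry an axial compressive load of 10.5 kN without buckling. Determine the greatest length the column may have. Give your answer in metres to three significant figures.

L_max ≈ 2.17 m

I = a⁴/12 = 37.5⁴/12 = 1.648×10^5 mm⁴
I = 1.648×10^-7 m⁴
At the buckling limit P_cr = P = 1.050×10^4 N
From P_cr = π²EI/(K·L)²:  L = (1/K)·√(π²EI/P_cr) = (1/2)·√(π²×1.22×10^11×1.648×10^-7/1.050×10^4)
L = 2.17 m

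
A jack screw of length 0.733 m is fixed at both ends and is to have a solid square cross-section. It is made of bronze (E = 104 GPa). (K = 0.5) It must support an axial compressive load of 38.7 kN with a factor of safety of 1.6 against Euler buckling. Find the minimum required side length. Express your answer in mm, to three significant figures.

Required P_cr = n·P = 1.6 × 38.7 = 61.92 kN
L_e = K·L = 0.5 × 0.733 = 0.3665 m
Required I = P_cr·L_e²/(π²E) = 6.192×10^4 × 0.3665² / (π² × 1.04×10^11) = 8.103×10^-9 m⁴
I_req = 8.103×10^3 mm⁴
Solid square: I = a⁴/12  ⇒  a = (12I)^(1/4) = (12×8.103×10^3)^(1/4) = 17.7 mm

a ≈ 17.7 mm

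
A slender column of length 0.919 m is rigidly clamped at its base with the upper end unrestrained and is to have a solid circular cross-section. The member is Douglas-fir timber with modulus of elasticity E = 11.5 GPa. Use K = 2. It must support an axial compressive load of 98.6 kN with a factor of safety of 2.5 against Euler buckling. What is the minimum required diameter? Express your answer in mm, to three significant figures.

Required P_cr = n·P = 2.5 × 98.6 = 246.5 kN
L_e = K·L = 2 × 0.919 = 1.838 m
Required I = P_cr·L_e²/(π²E) = 2.465×10^5 × 1.838² / (π² × 1.15×10^10) = 7.337×10^-6 m⁴
I_req = 7.337×10^6 mm⁴
Solid circle: I = πd⁴/64  ⇒  d = (64I/π)^(1/4) = (64×7.337×10^6/π)^(1/4) = 111 mm

d ≈ 111 mm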